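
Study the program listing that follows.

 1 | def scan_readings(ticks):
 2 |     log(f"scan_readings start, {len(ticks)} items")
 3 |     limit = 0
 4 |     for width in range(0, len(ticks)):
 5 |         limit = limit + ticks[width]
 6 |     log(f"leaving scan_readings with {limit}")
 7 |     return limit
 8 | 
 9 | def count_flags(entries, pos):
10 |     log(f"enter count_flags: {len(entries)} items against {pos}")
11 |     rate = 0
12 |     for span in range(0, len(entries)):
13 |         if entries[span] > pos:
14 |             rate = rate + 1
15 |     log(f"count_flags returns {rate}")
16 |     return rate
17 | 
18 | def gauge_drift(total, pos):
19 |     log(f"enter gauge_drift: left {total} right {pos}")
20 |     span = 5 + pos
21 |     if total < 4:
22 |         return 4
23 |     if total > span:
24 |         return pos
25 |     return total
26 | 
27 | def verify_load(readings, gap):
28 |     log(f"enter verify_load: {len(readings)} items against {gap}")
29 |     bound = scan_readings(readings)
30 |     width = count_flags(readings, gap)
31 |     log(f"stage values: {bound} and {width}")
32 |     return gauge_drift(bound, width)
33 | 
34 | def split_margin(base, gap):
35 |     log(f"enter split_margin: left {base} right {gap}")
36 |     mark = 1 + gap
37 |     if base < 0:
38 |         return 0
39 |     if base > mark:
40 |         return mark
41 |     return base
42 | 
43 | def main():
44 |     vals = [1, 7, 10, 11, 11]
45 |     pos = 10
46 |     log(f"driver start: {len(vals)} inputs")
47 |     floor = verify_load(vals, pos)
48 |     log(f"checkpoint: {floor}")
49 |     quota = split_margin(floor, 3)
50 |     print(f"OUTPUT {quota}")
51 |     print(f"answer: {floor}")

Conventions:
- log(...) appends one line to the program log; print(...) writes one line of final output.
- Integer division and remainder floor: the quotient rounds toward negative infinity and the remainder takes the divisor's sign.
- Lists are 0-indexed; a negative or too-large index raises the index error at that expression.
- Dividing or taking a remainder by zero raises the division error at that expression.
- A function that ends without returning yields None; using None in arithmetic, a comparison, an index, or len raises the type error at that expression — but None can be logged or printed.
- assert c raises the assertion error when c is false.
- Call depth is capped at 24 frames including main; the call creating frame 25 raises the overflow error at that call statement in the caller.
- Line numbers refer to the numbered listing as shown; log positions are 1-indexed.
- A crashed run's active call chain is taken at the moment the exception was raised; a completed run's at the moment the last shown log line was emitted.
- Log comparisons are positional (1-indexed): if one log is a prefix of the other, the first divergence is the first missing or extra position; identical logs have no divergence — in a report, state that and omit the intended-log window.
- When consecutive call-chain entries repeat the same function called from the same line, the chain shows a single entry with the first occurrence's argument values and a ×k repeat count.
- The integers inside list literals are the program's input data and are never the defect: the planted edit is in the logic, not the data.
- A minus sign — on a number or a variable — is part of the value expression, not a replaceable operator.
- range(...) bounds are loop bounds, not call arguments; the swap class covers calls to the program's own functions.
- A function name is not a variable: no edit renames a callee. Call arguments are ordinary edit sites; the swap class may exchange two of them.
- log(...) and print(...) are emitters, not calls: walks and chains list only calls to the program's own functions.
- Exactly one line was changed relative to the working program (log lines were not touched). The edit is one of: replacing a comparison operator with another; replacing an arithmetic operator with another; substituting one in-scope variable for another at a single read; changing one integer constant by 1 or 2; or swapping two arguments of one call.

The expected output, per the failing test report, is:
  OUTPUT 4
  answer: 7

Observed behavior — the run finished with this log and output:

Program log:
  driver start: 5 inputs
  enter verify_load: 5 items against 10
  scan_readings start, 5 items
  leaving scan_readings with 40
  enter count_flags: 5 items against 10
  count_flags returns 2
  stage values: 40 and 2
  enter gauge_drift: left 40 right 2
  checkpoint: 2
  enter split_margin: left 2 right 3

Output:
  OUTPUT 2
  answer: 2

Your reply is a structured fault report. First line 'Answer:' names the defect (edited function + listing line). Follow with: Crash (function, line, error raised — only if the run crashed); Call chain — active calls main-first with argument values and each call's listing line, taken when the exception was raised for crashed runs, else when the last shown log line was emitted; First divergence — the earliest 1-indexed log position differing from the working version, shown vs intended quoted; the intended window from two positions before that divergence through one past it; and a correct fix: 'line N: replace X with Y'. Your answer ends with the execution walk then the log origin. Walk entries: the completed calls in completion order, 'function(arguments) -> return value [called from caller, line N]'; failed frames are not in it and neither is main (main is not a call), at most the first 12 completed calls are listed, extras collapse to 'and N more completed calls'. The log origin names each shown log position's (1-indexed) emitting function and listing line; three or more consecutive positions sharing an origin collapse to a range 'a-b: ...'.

Answer: the defect is in gauge_drift at line 24.
The tell: The earliest visible damage is log position 9 — 'checkpoint: 2' rather than the intended 'checkpoint: 7'.
Call chain: main -> split_margin(2, 3) (called at line 49).
First divergence: at position 9 the run shows 'checkpoint: 2' where the working version logs 'checkpoint: 7'.
Intended log window:
  7: stage values: 40 and 2
  8: enter gauge_drift: left 40 right 2
  9: checkpoint: 7
  10: enter split_margin: left 7 right 3
Execution walk:
  scan_readings([1, 7, 10, 11, 11]) -> 40  [called from verify_load, line 29]
  count_flags([1, 7, 10, 11, 11], 10) -> 2  [called from verify_load, line 30]
  gauge_drift(40, 2) -> 2  [called from verify_load, line 32]
  verify_load([1, 7, 10, 11, 11], 10) -> 2  [called from main, line 47]
  split_margin(2, 3) -> 2  [called from main, line 49]
Log origin:
  1: from main, line 46
  2: from verify_load, line 28
  3: from scan_readings, line 2
  4: from scan_readings, line 6
  5: from count_flags, line 10
  6: from count_flags, line 15
  7: from verify_load, line 31
  8: from gauge_drift, line 19
  9: from main, line 48
  10: from split_margin, line 35
A correct fix: line 24: replace `pos` with `span`.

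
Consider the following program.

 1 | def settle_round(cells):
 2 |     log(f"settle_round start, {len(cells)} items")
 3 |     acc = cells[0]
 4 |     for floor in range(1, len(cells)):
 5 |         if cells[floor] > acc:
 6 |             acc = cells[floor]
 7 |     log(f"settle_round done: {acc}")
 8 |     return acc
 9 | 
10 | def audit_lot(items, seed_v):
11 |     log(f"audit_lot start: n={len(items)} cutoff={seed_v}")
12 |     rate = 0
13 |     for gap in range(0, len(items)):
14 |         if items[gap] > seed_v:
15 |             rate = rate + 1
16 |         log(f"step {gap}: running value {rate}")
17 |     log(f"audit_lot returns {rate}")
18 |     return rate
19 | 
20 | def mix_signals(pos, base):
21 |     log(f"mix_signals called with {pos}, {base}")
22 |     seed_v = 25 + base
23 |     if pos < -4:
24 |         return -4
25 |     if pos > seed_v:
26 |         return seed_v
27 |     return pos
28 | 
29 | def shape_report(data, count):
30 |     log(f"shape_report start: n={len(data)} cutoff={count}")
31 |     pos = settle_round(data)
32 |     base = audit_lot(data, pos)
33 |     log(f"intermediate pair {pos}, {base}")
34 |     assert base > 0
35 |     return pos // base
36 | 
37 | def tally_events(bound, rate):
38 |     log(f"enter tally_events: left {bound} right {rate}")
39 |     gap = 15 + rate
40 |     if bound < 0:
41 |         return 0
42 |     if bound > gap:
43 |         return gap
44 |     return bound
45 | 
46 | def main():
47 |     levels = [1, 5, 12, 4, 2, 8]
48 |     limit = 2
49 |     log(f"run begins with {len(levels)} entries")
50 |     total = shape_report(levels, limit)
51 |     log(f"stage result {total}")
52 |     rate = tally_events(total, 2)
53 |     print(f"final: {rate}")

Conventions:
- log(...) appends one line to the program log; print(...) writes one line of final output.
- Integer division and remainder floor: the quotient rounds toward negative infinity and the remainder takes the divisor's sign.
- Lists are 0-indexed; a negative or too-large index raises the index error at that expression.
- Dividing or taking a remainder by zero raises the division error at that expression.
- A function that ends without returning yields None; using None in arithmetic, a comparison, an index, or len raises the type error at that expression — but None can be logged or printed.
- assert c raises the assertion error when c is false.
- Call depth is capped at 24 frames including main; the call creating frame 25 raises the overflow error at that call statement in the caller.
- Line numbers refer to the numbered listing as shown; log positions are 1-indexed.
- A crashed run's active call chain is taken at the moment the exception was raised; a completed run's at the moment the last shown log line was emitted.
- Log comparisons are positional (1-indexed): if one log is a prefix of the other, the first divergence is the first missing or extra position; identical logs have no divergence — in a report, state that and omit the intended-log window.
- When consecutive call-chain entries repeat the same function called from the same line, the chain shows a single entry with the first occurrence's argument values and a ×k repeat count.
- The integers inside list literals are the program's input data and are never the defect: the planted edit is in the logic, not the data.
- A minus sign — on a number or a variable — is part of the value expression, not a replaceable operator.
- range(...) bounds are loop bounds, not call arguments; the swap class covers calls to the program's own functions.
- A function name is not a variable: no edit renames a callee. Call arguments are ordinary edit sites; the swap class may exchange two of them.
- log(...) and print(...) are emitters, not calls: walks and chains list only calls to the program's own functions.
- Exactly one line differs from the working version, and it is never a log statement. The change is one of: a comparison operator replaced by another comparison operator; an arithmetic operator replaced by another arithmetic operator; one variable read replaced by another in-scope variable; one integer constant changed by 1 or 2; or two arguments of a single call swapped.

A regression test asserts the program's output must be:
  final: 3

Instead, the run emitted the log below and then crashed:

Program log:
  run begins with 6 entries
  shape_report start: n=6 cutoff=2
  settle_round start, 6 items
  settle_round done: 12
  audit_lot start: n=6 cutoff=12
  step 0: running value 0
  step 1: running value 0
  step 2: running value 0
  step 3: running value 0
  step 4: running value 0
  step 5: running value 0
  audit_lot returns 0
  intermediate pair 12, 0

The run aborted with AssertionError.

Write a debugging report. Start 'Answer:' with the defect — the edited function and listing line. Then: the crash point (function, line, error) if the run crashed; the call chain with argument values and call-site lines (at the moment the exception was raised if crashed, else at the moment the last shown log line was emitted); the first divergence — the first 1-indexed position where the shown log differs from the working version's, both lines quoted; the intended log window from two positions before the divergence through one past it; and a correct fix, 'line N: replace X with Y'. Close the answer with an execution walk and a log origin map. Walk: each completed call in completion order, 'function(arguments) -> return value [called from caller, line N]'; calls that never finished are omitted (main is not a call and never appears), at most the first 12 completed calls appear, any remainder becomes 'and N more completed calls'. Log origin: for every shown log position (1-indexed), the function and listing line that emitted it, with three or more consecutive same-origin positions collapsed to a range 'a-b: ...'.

Answer: the defect is in shape_report at line 32.
Key fact: Everything matches until log position 5, which reads 'audit_lot start: n=6 cutoff=12' in place of 'audit_lot start: n=6 cutoff=2'.
Crash: shape_report, line 34, AssertionError.
Call chain: main -> shape_report([1, 5, 12, 4, 2, 8], 2) (called at line 50).
First divergence: position 5 — the shown line 'audit_lot start: n=6 cutoff=12' should read 'audit_lot start: n=6 cutoff=2'.
Intended log window:
  3: settle_round start, 6 items
  4: settle_round done: 12
  5: audit_lot start: n=6 cutoff=2
  6: step 0: running value 0
Execution walk:
  settle_round([1, 5, 12, 4, 2, 8]) -> 12  [called from shape_report, line 31]
  audit_lot([1, 5, 12, 4, 2, 8], 12) -> 0  [called from shape_report, line 32]
Log origins:
  1 — main, line 49
  2 — shape_report, line 30
  3 — settle_round, line 2
  4 — settle_round, line 7
  5 — audit_lot, line 11
  6-11 — audit_lot, line 16
  12 — audit_lot, line 17
  13 — shape_report, line 33
A correct fix: line 32: replace `pos` with `count`.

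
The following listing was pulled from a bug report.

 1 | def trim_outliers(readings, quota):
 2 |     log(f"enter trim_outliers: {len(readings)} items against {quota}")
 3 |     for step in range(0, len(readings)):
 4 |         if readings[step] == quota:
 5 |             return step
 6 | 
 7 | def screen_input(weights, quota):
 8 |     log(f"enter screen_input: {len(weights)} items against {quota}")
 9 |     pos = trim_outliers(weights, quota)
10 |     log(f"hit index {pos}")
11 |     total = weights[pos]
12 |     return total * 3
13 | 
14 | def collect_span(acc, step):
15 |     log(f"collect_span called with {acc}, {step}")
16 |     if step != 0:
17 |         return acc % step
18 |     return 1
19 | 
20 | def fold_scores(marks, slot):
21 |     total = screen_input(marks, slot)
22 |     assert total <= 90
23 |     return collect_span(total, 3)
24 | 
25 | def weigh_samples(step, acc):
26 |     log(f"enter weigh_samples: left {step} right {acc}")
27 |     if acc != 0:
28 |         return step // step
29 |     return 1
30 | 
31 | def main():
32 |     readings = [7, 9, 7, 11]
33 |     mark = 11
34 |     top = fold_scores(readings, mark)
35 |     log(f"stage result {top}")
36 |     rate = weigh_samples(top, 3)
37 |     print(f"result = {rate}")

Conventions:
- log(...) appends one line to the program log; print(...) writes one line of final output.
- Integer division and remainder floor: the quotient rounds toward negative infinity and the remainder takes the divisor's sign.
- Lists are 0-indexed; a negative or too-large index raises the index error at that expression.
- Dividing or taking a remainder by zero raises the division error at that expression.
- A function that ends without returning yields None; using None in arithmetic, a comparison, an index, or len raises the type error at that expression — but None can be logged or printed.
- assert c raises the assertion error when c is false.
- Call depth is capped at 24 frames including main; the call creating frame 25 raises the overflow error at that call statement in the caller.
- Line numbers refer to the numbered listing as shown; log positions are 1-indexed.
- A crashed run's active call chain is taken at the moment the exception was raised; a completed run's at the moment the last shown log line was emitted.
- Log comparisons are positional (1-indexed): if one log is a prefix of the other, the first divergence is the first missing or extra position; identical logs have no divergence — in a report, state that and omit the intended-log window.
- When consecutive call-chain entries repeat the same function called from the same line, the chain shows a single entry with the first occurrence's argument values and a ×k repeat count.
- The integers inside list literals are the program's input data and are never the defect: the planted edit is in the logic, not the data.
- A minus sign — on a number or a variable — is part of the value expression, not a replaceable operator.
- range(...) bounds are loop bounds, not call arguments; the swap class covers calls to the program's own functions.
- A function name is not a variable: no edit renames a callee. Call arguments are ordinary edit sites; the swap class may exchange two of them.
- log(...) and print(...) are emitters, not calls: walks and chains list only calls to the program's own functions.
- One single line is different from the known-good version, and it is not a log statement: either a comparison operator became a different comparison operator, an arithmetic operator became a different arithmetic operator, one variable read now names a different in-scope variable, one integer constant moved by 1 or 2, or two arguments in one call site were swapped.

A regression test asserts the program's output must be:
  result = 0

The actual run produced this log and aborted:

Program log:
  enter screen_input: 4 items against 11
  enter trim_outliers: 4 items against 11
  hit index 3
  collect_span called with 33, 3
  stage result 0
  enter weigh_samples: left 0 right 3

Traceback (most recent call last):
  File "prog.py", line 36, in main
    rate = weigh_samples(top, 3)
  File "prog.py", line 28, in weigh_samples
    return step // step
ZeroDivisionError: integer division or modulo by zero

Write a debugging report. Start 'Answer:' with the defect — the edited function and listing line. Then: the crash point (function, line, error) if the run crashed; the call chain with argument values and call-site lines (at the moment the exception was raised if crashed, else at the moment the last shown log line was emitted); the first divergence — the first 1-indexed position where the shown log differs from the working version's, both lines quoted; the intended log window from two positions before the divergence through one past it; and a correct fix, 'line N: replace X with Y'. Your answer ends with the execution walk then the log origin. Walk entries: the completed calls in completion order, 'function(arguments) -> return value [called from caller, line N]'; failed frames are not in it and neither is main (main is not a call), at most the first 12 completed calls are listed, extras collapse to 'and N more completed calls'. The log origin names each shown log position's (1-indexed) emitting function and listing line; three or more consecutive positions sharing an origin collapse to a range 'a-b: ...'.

Answer: the defect is in weigh_samples at line 28.
Core observation: All emitted log lines are correct; the crash alone marks the defect.
Crash: weigh_samples, line 28, ZeroDivisionError.
Call chain: main -> weigh_samples(0, 3) (called at line 36).
First divergence: none; the two logs match at every position.
Execution walk:
  trim_outliers([7, 9, 7, 11], 11) -> 3  [called from screen_input, line 9]
  screen_input([7, 9, 7, 11], 11) -> 33  [called from fold_scores, line 21]
  collect_span(33, 3) -> 0  [called from fold_scores, line 23]
  fold_scores([7, 9, 7, 11], 11) -> 0  [called from main, line 34]
Log line origins:
  1 — screen_input, line 8
  2 — trim_outliers, line 2
  3 — screen_input, line 10
  4 — collect_span, line 15
  5 — main, line 35
  6 — weigh_samples, line 26
A correct fix: line 28: replace `step // step` with `step // acc`.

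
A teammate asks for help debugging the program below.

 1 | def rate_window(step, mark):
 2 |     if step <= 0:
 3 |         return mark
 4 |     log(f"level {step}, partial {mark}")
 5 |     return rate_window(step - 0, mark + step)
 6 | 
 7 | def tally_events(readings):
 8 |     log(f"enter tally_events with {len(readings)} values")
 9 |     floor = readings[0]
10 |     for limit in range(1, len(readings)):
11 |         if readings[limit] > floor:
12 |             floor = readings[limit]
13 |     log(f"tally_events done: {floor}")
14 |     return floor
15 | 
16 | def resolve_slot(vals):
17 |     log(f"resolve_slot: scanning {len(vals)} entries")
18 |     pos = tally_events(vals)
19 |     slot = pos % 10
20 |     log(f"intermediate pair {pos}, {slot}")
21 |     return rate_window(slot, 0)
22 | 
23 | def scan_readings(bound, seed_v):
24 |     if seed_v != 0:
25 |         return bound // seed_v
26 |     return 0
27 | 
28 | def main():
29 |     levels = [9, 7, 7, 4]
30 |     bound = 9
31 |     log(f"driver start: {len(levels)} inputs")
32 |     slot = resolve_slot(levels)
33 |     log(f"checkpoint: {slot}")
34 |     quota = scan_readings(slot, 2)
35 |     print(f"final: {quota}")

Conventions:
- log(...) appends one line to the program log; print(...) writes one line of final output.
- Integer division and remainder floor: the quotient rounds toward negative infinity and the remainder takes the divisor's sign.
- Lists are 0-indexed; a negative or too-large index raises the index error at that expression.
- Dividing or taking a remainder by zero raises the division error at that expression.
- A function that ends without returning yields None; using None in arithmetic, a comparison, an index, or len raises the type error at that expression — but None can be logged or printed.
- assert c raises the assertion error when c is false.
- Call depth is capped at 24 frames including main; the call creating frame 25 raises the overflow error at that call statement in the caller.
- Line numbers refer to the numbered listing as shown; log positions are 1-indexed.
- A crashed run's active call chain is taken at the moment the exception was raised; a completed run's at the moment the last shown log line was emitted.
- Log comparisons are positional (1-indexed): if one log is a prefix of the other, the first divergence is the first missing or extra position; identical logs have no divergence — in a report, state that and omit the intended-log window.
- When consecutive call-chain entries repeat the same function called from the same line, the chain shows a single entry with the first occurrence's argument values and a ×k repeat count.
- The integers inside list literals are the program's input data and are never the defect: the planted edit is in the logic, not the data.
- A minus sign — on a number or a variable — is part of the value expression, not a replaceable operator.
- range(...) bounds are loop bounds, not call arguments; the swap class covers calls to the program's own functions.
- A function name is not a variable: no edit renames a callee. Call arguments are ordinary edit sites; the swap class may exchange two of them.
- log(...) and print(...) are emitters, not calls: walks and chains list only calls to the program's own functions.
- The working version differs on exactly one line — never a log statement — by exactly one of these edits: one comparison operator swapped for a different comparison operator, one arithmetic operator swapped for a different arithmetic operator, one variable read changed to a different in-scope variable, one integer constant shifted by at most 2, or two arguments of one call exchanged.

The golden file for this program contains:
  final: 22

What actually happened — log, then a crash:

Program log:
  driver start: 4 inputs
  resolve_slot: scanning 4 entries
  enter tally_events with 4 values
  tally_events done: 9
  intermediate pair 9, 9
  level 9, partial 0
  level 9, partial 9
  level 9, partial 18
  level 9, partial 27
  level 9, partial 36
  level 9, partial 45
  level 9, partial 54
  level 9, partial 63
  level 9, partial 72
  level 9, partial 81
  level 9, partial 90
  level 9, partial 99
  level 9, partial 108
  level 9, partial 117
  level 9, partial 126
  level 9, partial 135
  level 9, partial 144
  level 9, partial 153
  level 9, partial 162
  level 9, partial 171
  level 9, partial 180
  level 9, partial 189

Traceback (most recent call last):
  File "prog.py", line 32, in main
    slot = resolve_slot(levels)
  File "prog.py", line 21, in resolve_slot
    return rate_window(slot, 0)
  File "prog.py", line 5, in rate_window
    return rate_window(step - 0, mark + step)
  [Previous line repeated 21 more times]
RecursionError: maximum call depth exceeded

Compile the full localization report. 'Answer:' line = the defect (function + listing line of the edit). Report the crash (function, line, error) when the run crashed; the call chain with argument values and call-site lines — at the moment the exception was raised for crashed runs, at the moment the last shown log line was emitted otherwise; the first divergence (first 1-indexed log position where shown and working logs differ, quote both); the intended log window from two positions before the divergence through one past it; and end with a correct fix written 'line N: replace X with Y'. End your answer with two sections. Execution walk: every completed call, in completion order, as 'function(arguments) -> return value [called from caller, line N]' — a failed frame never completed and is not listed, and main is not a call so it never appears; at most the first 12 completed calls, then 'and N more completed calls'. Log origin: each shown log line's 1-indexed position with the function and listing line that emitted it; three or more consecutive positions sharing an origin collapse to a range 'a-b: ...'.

Answer: the defect is in rate_window at line 5.
Key fact: Everything matches until log position 7, which reads 'level 9, partial 9' in place of 'level 8, partial 9'.
Crash: rate_window, line 5, RecursionError.
Call chain: main -> resolve_slot([9, 7, 7, 4]) (called at line 32) -> rate_window(9, 0) (called at line 21) -> rate_window(9, 9) (called at line 5) ×21.
First divergence: position 7 — shown 'level 9, partial 9', intended 'level 8, partial 9'.
Intended log window:
  5: intermediate pair 9, 9
  6: level 9, partial 0
  7: level 8, partial 9
  8: level 7, partial 17
Execution walk:
  tally_events([9, 7, 7, 4]) -> 9  [called from resolve_slot, line 18]
Log origin:
  1: from main, line 31
  2: from resolve_slot, line 17
  3: from tally_events, line 8
  4: from tally_events, line 13
  5: from resolve_slot, line 20
  6-27: from rate_window, line 4
A correct fix: line 5: replace `0` with `1`.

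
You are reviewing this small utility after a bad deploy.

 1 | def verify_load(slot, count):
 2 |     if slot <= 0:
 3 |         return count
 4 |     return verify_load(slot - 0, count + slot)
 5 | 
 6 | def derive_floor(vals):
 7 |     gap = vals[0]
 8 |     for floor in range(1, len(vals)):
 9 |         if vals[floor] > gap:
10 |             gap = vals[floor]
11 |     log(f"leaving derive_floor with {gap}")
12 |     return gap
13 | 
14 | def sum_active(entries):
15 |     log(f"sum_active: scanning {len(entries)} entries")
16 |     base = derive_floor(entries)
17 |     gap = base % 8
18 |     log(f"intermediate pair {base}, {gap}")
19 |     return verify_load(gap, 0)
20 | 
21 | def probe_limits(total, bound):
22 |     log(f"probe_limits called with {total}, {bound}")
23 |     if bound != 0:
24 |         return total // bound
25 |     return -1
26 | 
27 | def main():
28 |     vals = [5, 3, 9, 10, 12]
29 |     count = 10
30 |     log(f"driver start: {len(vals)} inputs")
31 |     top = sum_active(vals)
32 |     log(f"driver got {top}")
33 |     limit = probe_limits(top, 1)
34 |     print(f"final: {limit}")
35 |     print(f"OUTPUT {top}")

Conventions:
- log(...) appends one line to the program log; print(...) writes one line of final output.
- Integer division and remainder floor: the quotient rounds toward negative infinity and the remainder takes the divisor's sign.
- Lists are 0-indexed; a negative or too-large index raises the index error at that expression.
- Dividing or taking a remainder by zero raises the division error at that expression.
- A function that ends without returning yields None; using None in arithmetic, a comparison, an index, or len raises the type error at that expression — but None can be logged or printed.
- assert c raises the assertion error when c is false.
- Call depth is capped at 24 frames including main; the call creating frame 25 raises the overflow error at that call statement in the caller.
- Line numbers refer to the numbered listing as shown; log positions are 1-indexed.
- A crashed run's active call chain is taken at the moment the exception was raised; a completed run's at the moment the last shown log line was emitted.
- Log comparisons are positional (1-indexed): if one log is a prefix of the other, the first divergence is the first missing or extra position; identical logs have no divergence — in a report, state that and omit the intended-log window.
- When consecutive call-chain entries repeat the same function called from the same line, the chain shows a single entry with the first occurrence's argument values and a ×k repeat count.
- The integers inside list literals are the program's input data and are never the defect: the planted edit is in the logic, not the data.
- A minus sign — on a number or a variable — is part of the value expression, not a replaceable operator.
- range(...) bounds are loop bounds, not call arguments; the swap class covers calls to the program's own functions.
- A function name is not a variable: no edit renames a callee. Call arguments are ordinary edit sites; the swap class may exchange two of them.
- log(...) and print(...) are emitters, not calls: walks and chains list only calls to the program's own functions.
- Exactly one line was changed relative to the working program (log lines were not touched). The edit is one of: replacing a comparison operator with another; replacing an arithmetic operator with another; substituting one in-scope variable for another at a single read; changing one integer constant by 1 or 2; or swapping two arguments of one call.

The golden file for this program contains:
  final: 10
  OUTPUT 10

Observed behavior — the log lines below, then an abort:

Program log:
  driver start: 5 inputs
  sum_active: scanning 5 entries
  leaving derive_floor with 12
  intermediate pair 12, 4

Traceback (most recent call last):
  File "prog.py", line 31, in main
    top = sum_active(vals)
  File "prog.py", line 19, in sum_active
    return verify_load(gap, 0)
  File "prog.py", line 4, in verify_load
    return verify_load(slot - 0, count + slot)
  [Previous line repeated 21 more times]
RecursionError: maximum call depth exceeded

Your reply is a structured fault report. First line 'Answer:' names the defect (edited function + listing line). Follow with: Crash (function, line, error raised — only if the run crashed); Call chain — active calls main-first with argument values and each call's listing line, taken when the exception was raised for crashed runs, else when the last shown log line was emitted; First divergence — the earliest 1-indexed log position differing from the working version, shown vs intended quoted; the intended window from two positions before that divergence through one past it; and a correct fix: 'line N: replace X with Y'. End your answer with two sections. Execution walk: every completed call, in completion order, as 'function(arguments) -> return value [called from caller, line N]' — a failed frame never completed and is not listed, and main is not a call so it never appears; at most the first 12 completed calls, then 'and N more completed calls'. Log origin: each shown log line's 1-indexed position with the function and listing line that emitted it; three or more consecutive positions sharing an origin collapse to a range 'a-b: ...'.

Answer: the defect is in verify_load at line 4.
Key fact: A complete run would log 'driver got 10' next, but this one stopped at 4 lines.
Crash: verify_load, line 4, RecursionError.
Call chain: main -> sum_active([5, 3, 9, 10, 12]) (called at line 31) -> verify_load(4, 0) (called at line 19) -> verify_load(4, 4) (called at line 4) ×21.
First divergence: position 5; the shown log stops at 4 lines while the working version next logs 'driver got 10'.
Intended log window:
  3: leaving derive_floor with 12
  4: intermediate pair 12, 4
  5: driver got 10
  6: probe_limits called with 10, 1
Execution walk:
  derive_floor([5, 3, 9, 10, 12]) -> 12  [called from sum_active, line 16]
Log origins:
  1 — main, line 30
  2 — sum_active, line 15
  3 — derive_floor, line 11
  4 — sum_active, line 18
A correct fix: line 4: replace `0` with `1`.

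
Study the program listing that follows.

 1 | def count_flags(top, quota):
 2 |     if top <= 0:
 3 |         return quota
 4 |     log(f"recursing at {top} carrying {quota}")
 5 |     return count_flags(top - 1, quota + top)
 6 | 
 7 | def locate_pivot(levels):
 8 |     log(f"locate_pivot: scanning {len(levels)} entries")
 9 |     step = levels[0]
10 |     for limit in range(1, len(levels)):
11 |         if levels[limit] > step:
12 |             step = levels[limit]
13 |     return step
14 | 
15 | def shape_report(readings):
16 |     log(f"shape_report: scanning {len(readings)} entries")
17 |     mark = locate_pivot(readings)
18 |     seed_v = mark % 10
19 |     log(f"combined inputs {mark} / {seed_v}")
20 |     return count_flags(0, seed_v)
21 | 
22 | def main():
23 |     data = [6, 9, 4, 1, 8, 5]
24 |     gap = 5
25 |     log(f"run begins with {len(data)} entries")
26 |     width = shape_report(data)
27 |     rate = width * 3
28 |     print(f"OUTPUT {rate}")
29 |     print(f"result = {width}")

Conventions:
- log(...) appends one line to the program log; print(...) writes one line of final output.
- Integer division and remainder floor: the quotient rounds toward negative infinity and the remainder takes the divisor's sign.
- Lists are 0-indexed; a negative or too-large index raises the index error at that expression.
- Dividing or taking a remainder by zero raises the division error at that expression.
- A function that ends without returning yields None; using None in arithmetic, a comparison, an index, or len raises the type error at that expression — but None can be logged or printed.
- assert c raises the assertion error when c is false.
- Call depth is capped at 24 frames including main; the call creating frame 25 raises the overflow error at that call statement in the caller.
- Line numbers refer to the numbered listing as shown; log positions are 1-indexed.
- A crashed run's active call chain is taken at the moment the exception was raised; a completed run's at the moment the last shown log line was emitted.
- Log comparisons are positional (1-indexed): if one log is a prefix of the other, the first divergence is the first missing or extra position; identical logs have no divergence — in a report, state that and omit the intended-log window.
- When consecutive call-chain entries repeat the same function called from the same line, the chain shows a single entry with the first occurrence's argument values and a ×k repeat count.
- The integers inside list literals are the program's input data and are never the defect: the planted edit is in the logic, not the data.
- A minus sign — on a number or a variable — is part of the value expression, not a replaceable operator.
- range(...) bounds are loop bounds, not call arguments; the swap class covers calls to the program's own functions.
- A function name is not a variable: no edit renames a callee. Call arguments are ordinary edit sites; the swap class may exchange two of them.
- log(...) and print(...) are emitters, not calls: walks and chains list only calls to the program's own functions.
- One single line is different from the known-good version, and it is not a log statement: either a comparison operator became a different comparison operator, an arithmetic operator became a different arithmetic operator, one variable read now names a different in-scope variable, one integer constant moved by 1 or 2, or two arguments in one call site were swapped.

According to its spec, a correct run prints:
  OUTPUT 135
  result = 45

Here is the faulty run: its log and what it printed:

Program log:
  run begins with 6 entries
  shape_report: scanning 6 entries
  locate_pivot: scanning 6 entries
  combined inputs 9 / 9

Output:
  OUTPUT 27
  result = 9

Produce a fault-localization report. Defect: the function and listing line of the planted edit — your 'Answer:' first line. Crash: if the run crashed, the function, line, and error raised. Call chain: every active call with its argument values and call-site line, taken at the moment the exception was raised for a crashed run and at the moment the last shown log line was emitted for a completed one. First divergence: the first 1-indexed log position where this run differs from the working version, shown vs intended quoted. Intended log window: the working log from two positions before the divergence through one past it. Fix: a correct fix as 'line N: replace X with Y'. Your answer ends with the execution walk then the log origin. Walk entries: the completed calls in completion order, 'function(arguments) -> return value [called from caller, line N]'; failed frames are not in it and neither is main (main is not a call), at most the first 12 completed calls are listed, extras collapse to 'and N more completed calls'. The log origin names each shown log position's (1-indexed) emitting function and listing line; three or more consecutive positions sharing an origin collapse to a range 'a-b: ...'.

Answer: the defect is in shape_report at line 20.
Key observation: The shown log is a 4-line prefix of the intended one, whose next entry is 'recursing at 9 carrying 0'.
Call chain: main -> shape_report([6, 9, 4, 1, 8, 5]) (called at line 26).
First divergence: position 5 — the faulty run's log ends after 4 lines; the working version continues with 'recursing at 9 carrying 0'.
Intended log window:
  3: locate_pivot: scanning 6 entries
  4: combined inputs 9 / 9
  5: recursing at 9 carrying 0
  6: recursing at 8 carrying 9
Execution walk:
  locate_pivot([6, 9, 4, 1, 8, 5]) -> 9  [called from shape_report, line 17]
  count_flags(0, 9) -> 9  [called from shape_report, line 20]
  shape_report([6, 9, 4, 1, 8, 5]) -> 9  [called from main, line 26]
Origin of each log line:
  1: logged in main at line 25
  2: logged in shape_report at line 16
  3: logged in locate_pivot at line 8
  4: logged in shape_report at line 19
A correct fix: line 20: replace `count_flags(0, seed_v)` with `count_flags(seed_v, 0)`.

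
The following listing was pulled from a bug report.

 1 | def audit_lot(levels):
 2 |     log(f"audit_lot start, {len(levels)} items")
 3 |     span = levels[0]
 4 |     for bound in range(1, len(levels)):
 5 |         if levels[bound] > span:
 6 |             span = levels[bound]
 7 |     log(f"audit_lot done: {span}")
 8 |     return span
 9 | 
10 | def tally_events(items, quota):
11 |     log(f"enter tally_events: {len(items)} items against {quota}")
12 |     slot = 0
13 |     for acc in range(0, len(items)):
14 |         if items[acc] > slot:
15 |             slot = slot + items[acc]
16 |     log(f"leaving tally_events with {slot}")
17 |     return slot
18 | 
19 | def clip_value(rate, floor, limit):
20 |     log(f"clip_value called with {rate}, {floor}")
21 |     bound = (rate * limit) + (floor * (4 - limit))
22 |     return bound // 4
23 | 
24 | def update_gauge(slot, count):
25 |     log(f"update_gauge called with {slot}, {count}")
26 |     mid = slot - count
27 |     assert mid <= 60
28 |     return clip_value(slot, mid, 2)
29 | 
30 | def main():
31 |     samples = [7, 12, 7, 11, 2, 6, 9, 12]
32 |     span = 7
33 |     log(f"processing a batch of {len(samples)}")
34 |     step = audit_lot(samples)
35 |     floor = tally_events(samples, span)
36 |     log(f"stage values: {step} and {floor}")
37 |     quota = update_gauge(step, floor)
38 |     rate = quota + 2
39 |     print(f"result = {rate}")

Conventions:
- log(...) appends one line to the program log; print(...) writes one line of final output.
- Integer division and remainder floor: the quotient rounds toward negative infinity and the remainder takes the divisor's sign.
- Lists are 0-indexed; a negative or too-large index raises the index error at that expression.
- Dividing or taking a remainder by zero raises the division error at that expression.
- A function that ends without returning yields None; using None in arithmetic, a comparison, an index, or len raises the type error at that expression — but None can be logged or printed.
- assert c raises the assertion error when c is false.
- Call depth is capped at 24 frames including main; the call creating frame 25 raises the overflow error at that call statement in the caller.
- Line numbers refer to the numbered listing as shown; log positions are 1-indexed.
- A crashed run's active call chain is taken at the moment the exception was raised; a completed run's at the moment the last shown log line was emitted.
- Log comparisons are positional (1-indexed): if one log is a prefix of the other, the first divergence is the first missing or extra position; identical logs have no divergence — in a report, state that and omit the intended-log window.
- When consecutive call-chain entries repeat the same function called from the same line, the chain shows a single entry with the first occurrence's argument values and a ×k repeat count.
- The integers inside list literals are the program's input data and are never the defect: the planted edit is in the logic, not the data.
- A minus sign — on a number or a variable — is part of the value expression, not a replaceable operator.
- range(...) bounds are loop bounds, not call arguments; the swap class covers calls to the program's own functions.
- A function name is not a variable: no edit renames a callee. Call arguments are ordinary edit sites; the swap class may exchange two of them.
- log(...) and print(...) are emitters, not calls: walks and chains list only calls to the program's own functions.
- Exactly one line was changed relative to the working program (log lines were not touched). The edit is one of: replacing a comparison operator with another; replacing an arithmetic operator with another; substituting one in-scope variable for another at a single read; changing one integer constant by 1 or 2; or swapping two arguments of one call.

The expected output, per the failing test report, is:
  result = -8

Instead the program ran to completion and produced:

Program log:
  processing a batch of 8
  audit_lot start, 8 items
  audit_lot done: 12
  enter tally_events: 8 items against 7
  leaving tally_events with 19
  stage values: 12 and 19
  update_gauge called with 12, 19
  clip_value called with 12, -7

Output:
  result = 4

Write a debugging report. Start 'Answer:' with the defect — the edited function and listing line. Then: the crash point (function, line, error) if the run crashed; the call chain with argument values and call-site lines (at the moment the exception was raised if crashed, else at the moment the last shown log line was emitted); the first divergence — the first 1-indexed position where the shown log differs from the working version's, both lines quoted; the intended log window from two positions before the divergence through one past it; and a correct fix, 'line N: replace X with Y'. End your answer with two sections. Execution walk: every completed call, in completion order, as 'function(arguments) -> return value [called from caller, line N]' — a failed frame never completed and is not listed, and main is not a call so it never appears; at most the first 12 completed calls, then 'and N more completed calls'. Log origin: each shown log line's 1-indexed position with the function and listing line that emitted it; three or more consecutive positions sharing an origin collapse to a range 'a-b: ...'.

Answer: the defect is in tally_events at line 14.
Core observation: At log position 5 the runs split — shown 'leaving tally_events with 19', but the working version logs 'leaving tally_events with 44'.
Call chain: main -> update_gauge(12, 19) (called at line 37) -> clip_value(12, -7, 2) (called at line 28).
First divergence: position 5; shown 'leaving tally_events with 19' vs intended 'leaving tally_events with 44'.
Intended log window:
  3: audit_lot done: 12
  4: enter tally_events: 8 items against 7
  5: leaving tally_events with 44
  6: stage values: 12 and 44
Execution walk:
  audit_lot([7, 12, 7, 11, 2, 6, 9, 12]) -> 12  [called from main, line 34]
  tally_events([7, 12, 7, 11, 2, 6, 9, 12], 7) -> 19  [called from main, line 35]
  clip_value(12, -7, 2) -> 2  [called from update_gauge, line 28]
  update_gauge(12, 19) -> 2  [called from main, line 37]
Origin of each log line:
  1: logged in main at line 33
  2: logged in audit_lot at line 2
  3: logged in audit_lot at line 7
  4: logged in tally_events at line 11
  5: logged in tally_events at line 16
  6: logged in main at line 36
  7: logged in update_gauge at line 25
  8: logged in clip_value at line 20
A correct fix: line 14: replace `slot` with `quota`.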